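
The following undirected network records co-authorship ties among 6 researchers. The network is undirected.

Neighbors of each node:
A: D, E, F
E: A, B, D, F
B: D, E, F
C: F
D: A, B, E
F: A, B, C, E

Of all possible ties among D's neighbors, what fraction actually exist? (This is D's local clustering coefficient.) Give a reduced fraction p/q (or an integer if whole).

D's neighbors: A, B, and E (k = 3).
Possible neighbor pairs: C(3,2) = 3. Edges among them: A–E, B–E → e = 2.
Clustering(D) = 2/3.

2/3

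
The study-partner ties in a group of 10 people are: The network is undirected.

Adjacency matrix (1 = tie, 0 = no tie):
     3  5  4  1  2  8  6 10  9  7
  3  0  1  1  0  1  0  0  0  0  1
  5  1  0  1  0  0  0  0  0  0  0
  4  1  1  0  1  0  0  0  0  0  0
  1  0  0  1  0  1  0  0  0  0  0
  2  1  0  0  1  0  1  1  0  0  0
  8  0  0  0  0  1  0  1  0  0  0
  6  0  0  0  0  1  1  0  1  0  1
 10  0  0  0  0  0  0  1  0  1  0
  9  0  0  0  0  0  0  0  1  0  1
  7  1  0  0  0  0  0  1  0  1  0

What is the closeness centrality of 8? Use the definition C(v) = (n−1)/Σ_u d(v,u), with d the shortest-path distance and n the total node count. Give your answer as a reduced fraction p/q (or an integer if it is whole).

Distances from 8: 1:2, 2:1, 3:2, 4:3, 5:3, 6:1, 7:2, 9:3, 10:2. Sum = 19.
n = 10, so closeness = 9/19.

9/19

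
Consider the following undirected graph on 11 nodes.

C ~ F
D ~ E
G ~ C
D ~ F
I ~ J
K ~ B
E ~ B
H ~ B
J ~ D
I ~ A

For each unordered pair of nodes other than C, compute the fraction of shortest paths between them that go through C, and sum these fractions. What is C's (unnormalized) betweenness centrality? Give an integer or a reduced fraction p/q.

Pairs whose geodesics pass through C — G–B: 1; G–E: 1; G–A: 1; G–D: 1; G–I: 1; G–K: 1; G–H: 1; G–F: 1; G–J: 1.
All other pairs contribute 0.
Summing the contributions gives betweenness(C) = 9.

9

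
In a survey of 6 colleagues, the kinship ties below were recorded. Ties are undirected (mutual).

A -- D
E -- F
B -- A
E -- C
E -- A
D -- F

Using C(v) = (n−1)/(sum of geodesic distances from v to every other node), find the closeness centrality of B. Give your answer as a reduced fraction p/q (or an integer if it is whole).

Distances from B: A:1, C:3, D:2, E:2, F:3. Sum = 11.
n = 6, so closeness = 5/11.

5/11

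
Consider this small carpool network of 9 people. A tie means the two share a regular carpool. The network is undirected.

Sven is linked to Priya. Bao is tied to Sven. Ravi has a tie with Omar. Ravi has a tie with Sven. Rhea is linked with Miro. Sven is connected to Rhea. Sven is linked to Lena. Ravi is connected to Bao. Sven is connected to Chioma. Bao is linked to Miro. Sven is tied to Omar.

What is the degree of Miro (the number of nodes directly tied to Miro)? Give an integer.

2

Miro is directly tied to Bao and Rhea. That is 2 neighbors, so the degree of Miro is 2.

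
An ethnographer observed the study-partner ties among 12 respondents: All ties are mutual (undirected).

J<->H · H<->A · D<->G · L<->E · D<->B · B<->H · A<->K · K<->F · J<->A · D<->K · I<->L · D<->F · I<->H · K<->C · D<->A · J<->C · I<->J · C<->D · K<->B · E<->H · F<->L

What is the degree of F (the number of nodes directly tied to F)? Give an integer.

F is directly tied to D, K, and L. That is 3 neighbors, so the degree of F is 3.

3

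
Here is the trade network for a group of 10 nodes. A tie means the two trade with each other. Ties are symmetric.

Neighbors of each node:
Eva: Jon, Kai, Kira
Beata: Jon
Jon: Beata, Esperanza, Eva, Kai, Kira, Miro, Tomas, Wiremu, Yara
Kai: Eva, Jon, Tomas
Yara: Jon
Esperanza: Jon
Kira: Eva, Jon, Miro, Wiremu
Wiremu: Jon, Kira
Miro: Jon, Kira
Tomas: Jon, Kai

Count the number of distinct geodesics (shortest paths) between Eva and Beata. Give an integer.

1

The shortest distance is 2, and the only length-2 path is Eva–Jon–Beata. So there is exactly 1 shortest path.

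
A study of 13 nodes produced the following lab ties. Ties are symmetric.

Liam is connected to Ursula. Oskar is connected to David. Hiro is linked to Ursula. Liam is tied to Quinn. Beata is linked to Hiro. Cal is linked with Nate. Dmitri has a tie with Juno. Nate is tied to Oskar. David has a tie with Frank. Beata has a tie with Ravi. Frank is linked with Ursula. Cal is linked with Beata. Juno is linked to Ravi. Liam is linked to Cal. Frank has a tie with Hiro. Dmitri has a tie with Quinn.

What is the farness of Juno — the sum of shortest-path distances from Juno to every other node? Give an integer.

37

Distances from Juno: Beata:2, Cal:3, David:5, Dmitri:1, Frank:4, Hiro:3, Liam:3, Nate:4, Oskar:5, Quinn:2, Ravi:1, Ursula:4.
Sum = 2 + 3 + 5 + 1 + 4 + 3 + 3 + 4 + 5 + 2 + 1 + 4 = 37.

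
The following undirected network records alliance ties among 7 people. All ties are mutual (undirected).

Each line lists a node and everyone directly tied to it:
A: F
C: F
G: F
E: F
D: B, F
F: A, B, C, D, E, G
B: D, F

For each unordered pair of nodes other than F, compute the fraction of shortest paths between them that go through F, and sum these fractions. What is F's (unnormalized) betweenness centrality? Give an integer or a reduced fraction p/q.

Pairs whose geodesics pass through F — C–A: 1; C–E: 1; C–B: 1; C–G: 1; C–D: 1; A–E: 1; A–B: 1; A–G: 1; A–D: 1; E–B: 1; E–G: 1; E–D: 1; B–G: 1; G–D: 1.
All other pairs contribute 0.
Summing the contributions gives betweenness(F) = 14.

14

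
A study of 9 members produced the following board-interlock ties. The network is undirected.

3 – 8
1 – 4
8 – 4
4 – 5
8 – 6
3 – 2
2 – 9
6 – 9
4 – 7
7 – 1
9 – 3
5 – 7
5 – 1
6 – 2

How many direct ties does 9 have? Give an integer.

3

9 is directly tied to 2, 3, and 6. That is 3 neighbors, so the degree of 9 is 3.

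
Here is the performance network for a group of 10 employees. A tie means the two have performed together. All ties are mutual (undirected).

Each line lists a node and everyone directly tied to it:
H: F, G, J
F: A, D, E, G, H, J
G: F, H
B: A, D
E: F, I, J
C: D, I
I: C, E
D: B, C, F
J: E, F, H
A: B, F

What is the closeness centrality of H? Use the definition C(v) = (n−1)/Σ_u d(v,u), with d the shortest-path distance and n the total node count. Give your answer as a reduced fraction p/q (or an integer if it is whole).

Distances from H: A:2, B:3, C:3, D:2, E:2, F:1, G:1, I:3, J:1. Sum = 18.
n = 10, so closeness = 9/18 = 1/2.

1/2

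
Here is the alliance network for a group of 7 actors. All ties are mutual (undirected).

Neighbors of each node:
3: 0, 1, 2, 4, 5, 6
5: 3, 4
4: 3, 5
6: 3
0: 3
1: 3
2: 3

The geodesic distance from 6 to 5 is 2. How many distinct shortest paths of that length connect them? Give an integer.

1

The shortest distance is 2, and the only length-2 path is 6–3–5. So there is exactly 1 shortest path.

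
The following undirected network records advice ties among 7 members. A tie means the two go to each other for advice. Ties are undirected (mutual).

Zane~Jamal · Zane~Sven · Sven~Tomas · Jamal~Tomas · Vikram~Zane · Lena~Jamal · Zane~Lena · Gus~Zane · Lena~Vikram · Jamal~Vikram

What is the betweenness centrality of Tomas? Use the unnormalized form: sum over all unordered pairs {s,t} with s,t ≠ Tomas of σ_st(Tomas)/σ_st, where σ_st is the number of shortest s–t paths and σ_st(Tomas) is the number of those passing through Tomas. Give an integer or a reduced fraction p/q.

1/2

Pairs whose geodesics pass through Tomas — Jamal–Sven: 1/2.
All other pairs contribute 0.
Summing the contributions gives betweenness(Tomas) = 1/2.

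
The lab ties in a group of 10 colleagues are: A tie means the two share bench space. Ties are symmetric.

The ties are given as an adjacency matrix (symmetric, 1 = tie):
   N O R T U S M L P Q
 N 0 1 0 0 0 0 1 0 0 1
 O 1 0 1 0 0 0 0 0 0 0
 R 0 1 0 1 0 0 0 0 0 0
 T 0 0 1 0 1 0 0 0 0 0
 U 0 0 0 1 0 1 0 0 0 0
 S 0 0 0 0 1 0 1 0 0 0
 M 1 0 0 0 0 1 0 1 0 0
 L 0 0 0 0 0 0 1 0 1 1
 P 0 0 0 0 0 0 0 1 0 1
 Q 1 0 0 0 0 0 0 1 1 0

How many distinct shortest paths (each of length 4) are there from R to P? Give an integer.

1

The shortest distance is 4, and the only length-4 path is R–O–N–Q–P. So there is exactly 1 shortest path.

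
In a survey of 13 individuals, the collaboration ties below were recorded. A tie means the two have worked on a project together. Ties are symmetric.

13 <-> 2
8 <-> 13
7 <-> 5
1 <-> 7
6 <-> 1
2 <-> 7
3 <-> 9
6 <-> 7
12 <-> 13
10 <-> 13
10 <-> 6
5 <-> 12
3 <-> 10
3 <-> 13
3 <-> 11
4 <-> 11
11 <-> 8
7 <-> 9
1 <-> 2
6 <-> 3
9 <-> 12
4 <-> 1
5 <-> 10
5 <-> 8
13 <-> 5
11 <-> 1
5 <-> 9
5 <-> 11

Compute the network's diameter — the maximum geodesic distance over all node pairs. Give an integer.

3

Eccentricity of each node (its greatest distance to any other): 1:3, 2:2, 3:2, 4:3, 5:2, 6:3, 7:2, 8:3, 9:3, 10:3, 11:2, 12:3, 13:3.
The maximum eccentricity is 3, realized for instance by the pair 8–6 via 8 – 11 – 1 – 6. So the diameter is 3.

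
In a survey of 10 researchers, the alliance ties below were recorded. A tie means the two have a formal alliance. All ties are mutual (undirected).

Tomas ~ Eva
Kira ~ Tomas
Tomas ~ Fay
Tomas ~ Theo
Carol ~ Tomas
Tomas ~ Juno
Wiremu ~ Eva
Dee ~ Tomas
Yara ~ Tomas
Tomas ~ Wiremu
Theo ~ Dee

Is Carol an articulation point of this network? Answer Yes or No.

No

Even without Carol, every remaining node can still reach every other (the residual graph is connected), so Carol is not a cut vertex.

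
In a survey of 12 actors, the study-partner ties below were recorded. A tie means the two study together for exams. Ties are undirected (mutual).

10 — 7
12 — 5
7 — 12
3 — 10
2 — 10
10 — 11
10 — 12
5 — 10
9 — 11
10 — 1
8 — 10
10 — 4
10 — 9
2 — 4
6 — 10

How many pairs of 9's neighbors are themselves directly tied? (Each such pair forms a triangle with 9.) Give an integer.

1

9's neighbors: 10 and 11.
Neighbor pairs that are themselves tied: 9–10–11. Each forms one triangle with 9, for 1 in total.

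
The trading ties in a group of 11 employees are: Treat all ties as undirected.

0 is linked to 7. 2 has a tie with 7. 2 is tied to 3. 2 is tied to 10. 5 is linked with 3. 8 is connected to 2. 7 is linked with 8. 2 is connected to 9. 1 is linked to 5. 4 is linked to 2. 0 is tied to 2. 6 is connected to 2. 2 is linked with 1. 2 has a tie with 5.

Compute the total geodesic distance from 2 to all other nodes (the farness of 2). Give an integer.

Distances from 2: 0:1, 1:1, 3:1, 4:1, 5:1, 6:1, 7:1, 8:1, 9:1, 10:1.
Sum = 1 + 1 + 1 + 1 + 1 + 1 + 1 + 1 + 1 + 1 = 10.

10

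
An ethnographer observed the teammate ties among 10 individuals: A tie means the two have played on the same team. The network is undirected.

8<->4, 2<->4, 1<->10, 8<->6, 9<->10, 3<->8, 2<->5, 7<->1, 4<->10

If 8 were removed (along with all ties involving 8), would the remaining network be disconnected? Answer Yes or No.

Removing 8 leaves {6} with no path to {1, 2, 4, 5, 7, 9, and 10}, so the network splits into 3 components. 8 is a cut vertex.

Yes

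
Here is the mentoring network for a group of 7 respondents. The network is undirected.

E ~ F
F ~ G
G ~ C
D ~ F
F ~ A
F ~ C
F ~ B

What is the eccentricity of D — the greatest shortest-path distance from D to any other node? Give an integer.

2

Distances from D: A:2, B:2, C:2, E:2, F:1, G:2.
The largest is 2 (to E, B, A, G, and C), so the eccentricity of D is 2.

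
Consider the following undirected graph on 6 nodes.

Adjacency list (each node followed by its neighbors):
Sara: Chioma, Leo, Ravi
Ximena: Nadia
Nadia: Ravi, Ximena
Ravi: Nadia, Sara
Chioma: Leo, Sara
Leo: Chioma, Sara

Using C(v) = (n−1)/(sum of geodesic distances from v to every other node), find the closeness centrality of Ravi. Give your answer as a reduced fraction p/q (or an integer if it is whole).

5/8

Distances from Ravi: Chioma:2, Leo:2, Nadia:1, Sara:1, Ximena:2. Sum = 8.
n = 6, so closeness = 5/8.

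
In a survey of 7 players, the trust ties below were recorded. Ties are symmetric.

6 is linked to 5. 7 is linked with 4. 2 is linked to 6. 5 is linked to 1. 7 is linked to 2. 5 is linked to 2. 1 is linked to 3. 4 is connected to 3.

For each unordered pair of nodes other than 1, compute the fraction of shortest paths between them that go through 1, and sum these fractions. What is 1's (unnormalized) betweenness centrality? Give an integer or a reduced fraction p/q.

Pairs whose geodesics pass through 1 — 5–4: 1/2; 5–3: 1; 6–3: 1; 2–3: 1/2.
All other pairs contribute 0.
Summing the contributions gives betweenness(1) = 3.

3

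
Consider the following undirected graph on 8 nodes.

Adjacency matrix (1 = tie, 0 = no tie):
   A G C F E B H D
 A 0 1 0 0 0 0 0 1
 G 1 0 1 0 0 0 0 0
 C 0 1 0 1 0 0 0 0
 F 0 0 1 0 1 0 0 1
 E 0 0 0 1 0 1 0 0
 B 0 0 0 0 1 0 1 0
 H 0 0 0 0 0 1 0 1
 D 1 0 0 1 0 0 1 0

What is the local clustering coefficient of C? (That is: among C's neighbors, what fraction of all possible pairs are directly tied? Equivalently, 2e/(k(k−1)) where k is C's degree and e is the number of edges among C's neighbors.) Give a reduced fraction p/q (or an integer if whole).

C's neighbors: F and G (k = 2).
Possible neighbor pairs: C(2,2) = 1. Edges among them: none → e = 0.
Clustering(C) = 0/1.

0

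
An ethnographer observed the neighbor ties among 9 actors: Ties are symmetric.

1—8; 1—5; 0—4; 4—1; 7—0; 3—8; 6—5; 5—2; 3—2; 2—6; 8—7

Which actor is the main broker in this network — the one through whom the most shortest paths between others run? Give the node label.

Unnormalized betweenness of each node: 0:1, 1:21/2, 2:3, 3:7/2, 4:7/2, 5:13/2, 6:0, 7:5/2, 8:17/2.
1 has the largest value, 21/2, making it the main broker — the node through which the most shortest paths run.

1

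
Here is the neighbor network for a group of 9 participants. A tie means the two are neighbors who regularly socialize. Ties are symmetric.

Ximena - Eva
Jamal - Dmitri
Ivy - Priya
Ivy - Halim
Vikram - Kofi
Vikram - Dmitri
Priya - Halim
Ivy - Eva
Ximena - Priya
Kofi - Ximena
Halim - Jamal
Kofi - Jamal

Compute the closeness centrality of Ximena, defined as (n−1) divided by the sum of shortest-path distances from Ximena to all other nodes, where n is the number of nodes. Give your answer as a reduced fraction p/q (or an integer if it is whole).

4/7

Distances from Ximena: Dmitri:3, Eva:1, Halim:2, Ivy:2, Jamal:2, Kofi:1, Priya:1, Vikram:2. Sum = 14.
n = 9, so closeness = 8/14 = 4/7.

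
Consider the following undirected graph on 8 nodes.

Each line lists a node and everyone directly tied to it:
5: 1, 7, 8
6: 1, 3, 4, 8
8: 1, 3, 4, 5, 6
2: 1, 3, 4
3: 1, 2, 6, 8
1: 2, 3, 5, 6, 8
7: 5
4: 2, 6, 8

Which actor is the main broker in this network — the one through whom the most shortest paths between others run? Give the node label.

Unnormalized betweenness of each node: 1:14/3, 2:2/3, 3:2/3, 4:2/3, 5:6, 6:2/3, 7:0, 8:14/3.
5 has the largest value, 6, making it the main broker — the node through which the most shortest paths run.

5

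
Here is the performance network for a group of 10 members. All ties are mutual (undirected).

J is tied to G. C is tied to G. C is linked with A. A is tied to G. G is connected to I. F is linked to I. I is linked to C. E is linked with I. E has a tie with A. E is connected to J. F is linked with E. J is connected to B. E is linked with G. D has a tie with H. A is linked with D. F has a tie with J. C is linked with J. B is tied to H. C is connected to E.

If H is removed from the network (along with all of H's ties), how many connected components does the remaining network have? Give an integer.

1

H's neighbors (B and D) remain reachable from one another through other ties, so the rest of the network stays in one piece.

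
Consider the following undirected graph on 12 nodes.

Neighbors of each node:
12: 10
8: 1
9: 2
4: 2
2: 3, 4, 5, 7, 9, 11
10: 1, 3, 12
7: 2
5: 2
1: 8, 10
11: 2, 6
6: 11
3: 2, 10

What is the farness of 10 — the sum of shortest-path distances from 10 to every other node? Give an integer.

26

Distances from 10: 1:1, 2:2, 3:1, 4:3, 5:3, 6:4, 7:3, 8:2, 9:3, 11:3, 12:1.
Sum = 1 + 2 + 1 + 3 + 3 + 4 + 3 + 2 + 3 + 3 + 1 = 26.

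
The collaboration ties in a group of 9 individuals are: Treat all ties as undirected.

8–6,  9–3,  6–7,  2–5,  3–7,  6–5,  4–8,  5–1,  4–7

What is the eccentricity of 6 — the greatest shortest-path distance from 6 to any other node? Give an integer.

3

Distances from 6: 1:2, 2:2, 3:2, 4:2, 5:1, 7:1, 8:1, 9:3.
The largest is 3 (to 9), so the eccentricity of 6 is 3.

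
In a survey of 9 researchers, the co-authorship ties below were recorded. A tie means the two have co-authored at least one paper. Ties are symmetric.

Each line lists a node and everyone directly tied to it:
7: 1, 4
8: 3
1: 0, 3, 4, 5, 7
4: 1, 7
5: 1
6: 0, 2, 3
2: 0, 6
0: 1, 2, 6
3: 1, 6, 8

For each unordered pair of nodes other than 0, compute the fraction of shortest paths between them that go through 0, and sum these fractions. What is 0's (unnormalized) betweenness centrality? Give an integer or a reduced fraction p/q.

6

Pairs whose geodesics pass through 0 — 7–2: 1; 7–6: 1/2; 5–2: 1; 5–6: 1/2; 4–2: 1; 4–6: 1/2; 1–2: 1; 1–6: 1/2.
All other pairs contribute 0.
Summing the contributions gives betweenness(0) = 6.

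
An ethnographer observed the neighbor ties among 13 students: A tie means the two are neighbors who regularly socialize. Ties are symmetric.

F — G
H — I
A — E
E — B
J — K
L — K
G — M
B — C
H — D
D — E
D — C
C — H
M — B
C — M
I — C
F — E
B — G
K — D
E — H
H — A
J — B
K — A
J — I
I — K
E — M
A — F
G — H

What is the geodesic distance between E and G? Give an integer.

2

One shortest route is E – M – G, which uses 2 edges, and E and G are not directly tied, so nothing shorter exists. So d(E,G) = 2.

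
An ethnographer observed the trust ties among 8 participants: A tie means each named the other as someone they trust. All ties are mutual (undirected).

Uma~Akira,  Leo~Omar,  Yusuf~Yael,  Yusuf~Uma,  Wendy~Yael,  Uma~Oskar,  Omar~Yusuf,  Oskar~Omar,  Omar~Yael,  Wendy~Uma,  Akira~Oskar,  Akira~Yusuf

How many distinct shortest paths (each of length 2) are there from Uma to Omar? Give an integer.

2

The shortest distance is 2. The length-2 paths are: Uma–Yusuf–Omar; Uma–Oskar–Omar.
That gives 2 distinct shortest paths.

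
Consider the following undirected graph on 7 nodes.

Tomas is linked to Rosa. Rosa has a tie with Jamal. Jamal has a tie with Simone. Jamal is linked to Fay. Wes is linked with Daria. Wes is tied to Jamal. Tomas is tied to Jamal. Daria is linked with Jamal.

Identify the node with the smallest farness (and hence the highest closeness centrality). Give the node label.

Jamal

Farness (sum of distances to all others) for each node — Daria:10, Fay:11, Jamal:6, Rosa:10, Simone:11, Tomas:10, Wes:10.
The smallest farness is 6, for Jamal, so Jamal has the highest closeness.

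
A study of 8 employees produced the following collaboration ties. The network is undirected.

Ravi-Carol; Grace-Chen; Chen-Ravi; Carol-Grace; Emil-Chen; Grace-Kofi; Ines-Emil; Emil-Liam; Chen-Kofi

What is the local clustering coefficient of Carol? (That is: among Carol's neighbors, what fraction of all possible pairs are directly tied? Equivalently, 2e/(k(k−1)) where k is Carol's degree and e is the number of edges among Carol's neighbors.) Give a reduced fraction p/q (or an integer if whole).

Carol's neighbors: Grace and Ravi (k = 2).
Possible neighbor pairs: C(2,2) = 1. Edges among them: none → e = 0.
Clustering(Carol) = 0/1.

0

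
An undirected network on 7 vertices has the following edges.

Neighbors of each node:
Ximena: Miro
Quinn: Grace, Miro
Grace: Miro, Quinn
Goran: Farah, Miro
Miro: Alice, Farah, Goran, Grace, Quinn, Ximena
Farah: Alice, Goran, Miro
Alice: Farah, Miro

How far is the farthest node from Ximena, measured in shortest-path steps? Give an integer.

2

Distances from Ximena: Alice:2, Farah:2, Goran:2, Grace:2, Miro:1, Quinn:2.
The largest is 2 (to Goran, Alice, Quinn, Farah, and Grace), so the eccentricity of Ximena is 2.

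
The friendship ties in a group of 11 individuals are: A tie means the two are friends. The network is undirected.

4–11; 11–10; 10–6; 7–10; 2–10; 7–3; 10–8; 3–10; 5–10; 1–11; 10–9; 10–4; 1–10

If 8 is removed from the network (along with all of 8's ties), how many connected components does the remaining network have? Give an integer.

1

8's neighbors (10) remain reachable from one another through other ties, so the rest of the network stays in one piece.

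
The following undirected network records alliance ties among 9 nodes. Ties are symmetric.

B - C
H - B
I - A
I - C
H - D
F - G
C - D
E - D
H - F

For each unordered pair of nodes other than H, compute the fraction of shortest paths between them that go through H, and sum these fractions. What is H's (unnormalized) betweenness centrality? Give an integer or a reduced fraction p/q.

Pairs whose geodesics pass through H — B–F: 1; B–G: 1; B–D: 1/2; B–E: 1/2; F–I: 2/2; F–D: 1; F–A: 2/2; F–C: 2/2; F–E: 1; G–I: 2/2; G–D: 1; G–A: 2/2; G–C: 2/2; G–E: 1.
All other pairs contribute 0.
Summing the contributions gives betweenness(H) = 13.

13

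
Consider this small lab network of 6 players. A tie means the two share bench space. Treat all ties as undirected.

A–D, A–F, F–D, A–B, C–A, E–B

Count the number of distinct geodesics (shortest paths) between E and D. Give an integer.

The shortest distance is 3, and the only length-3 path is E–B–A–D. So there is exactly 1 shortest path.

1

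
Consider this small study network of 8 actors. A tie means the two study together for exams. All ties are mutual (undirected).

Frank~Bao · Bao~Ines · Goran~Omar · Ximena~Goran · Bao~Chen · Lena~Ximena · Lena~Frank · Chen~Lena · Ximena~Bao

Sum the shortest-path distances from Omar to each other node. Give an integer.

21

Distances from Omar: Bao:3, Chen:4, Frank:4, Goran:1, Ines:4, Lena:3, Ximena:2.
Sum = 3 + 4 + 4 + 1 + 4 + 3 + 2 = 21.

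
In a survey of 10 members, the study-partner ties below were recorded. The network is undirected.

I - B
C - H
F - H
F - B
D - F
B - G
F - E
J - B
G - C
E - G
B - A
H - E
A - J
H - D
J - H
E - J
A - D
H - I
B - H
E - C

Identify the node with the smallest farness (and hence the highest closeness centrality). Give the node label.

Farness (sum of distances to all others) for each node — A:16, B:12, C:16, D:16, E:13, F:14, G:16, H:11, I:16, J:14.
The smallest farness is 11, for H, so H has the highest closeness.

H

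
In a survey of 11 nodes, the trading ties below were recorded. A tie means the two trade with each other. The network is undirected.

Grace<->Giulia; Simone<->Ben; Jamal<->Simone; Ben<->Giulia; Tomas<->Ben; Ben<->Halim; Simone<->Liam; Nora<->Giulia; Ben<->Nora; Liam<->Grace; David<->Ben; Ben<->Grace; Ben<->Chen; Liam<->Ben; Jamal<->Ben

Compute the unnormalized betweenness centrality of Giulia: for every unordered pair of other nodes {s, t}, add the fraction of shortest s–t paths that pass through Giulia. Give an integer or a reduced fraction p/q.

1/2

Pairs whose geodesics pass through Giulia — Nora–Grace: 1/2.
All other pairs contribute 0.
Summing the contributions gives betweenness(Giulia) = 1/2.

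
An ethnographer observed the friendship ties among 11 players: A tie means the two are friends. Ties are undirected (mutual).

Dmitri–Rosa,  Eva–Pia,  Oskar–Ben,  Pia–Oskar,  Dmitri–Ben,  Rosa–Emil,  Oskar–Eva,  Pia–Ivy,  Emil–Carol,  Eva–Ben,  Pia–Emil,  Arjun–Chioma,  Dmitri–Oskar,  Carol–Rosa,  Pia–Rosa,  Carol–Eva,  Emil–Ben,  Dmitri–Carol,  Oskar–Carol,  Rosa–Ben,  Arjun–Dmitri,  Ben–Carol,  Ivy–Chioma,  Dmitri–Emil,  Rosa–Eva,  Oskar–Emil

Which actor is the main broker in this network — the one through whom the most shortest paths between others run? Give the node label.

Dmitri

Unnormalized betweenness of each node: Arjun:19/4, Ben:13/15, Carol:13/15, Chioma:3/2, Dmitri:125/12, Emil:2, Eva:7/6, Ivy:15/4, Oskar:38/15, Pia:577/60, Rosa:38/15.
Dmitri has the largest value, 125/12, making it the main broker — the node through which the most shortest paths run.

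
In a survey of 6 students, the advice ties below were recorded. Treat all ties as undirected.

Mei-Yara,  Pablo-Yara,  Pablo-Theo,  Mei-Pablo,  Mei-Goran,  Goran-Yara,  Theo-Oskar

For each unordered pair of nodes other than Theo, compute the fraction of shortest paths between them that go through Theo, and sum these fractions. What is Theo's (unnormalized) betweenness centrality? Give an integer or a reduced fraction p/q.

4

Pairs whose geodesics pass through Theo — Mei–Oskar: 1; Yara–Oskar: 1; Goran–Oskar: 2/2; Pablo–Oskar: 1.
All other pairs contribute 0.
Summing the contributions gives betweenness(Theo) = 4.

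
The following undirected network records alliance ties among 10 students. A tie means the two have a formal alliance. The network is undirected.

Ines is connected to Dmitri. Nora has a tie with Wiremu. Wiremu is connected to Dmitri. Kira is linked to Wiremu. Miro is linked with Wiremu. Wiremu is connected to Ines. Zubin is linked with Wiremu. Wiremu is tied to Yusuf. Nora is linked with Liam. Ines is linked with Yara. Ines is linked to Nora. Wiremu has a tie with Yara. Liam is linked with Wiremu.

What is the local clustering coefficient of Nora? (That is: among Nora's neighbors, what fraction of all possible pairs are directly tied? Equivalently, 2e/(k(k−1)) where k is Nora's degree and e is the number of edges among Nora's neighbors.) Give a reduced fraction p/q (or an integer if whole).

2/3

Nora's neighbors: Ines, Liam, and Wiremu (k = 3).
Possible neighbor pairs: C(3,2) = 3. Edges among them: Ines–Wiremu, Liam–Wiremu → e = 2.
Clustering(Nora) = 2/3.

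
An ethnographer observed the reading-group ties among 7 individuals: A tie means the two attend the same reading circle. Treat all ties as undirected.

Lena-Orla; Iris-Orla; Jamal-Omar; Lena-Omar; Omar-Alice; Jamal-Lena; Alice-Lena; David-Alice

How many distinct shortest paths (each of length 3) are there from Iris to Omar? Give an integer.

The shortest distance is 3, and the only length-3 path is Iris–Orla–Lena–Omar. So there is exactly 1 shortest path.

1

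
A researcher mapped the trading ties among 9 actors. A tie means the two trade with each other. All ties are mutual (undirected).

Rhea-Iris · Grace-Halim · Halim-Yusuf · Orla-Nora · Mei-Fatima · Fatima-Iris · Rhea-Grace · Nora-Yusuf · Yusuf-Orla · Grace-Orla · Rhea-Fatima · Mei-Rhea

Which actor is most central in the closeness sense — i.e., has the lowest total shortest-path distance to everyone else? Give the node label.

Farness (sum of distances to all others) for each node — Fatima:19, Grace:13, Halim:17, Iris:20, Mei:20, Nora:21, Orla:16, Rhea:14, Yusuf:20.
The smallest farness is 13, for Grace, so Grace has the highest closeness.

Grace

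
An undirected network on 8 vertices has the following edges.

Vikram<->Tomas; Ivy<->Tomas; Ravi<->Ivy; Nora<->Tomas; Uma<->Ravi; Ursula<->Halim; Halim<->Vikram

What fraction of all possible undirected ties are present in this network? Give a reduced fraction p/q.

There are 7 edges and 8 nodes, so the maximum possible is C(8,2) = 28.
Density = 7/28 = 1/4.

1/4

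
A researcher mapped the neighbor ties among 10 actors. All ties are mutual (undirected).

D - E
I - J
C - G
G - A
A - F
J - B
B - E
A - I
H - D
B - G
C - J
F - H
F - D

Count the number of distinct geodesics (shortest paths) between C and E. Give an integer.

2

The shortest distance is 3. The length-3 paths are: C–G–B–E; C–J–B–E.
That gives 2 distinct shortest paths.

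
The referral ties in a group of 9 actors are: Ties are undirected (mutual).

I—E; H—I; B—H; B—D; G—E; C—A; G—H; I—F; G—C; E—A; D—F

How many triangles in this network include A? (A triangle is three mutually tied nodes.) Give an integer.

A's neighbors are C and E, but none of them are tied to each other, so no triangle contains A.

0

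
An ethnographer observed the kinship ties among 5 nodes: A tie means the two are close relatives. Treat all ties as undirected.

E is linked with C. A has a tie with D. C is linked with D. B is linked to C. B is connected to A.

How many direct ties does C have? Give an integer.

3

C is directly tied to B, D, and E. That is 3 neighbors, so the degree of C is 3.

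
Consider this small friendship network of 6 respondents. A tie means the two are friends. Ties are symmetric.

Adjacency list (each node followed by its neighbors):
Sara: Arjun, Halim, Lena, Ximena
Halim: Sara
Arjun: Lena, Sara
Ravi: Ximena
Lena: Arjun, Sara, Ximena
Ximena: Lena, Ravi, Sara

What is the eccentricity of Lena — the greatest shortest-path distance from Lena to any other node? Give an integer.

2

Distances from Lena: Arjun:1, Halim:2, Ravi:2, Sara:1, Ximena:1.
The largest is 2 (to Ravi and Halim), so the eccentricity of Lena is 2.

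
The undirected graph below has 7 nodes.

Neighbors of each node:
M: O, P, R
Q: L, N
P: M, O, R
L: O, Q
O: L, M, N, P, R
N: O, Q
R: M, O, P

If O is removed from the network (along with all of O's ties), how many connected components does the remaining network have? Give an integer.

Without O, the remaining ties split the others into: {M, P, R}; {L, N, Q}.
That's 2 separate components.

2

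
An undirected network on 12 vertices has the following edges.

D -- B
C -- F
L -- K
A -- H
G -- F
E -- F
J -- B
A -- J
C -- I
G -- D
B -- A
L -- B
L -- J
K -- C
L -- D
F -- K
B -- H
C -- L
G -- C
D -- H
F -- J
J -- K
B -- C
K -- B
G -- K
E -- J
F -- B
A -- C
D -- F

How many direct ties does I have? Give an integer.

1

I is directly tied to C. That is 1 neighbor, so the degree of I is 1.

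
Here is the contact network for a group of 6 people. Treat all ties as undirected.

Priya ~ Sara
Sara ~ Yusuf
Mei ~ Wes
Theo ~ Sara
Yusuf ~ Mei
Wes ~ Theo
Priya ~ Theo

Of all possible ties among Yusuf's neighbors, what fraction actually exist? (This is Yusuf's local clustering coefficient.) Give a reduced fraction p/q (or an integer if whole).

0

Yusuf's neighbors: Mei and Sara (k = 2).
Possible neighbor pairs: C(2,2) = 1. Edges among them: none → e = 0.
Clustering(Yusuf) = 0/1.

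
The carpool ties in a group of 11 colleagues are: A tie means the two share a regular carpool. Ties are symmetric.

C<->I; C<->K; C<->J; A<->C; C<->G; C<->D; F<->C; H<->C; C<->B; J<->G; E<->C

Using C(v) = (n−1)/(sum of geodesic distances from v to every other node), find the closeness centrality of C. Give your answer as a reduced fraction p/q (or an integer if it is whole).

Distances from C: A:1, B:1, D:1, E:1, F:1, G:1, H:1, I:1, J:1, K:1. Sum = 10.
n = 11, so closeness = 10/10 = 1.

1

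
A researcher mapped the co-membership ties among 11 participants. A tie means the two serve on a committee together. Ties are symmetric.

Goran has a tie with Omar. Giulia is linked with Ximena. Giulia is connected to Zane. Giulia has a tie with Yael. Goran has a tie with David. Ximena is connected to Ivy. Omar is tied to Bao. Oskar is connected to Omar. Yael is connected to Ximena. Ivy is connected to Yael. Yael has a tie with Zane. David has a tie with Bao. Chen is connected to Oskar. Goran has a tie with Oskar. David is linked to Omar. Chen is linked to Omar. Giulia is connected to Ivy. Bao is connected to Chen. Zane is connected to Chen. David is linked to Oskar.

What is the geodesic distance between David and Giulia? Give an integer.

4

One shortest route is David – Omar – Chen – Zane – Giulia, which uses 4 edges, and at distance 3 from David we only reach {Zane}, which does not include Giulia. So d(David,Giulia) = 4.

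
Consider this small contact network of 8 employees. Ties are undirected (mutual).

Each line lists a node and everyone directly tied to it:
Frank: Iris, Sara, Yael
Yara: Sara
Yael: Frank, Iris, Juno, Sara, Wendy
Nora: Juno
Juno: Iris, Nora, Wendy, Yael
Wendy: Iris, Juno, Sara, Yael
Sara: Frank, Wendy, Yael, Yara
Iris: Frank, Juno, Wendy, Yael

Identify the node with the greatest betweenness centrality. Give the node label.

Unnormalized betweenness of each node: Frank:2/3, Iris:4/3, Juno:6, Nora:0, Sara:19/3, Wendy:8/3, Yael:4, Yara:0.
Sara has the largest value, 19/3, making it the main broker — the node through which the most shortest paths run.

Sara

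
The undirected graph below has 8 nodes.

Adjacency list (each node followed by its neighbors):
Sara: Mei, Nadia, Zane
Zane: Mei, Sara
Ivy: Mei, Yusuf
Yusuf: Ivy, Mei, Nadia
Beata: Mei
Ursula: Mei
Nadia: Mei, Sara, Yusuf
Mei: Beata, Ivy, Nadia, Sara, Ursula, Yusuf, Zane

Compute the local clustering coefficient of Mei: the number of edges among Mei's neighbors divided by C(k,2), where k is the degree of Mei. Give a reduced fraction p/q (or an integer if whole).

Mei's neighbors: Beata, Ivy, Nadia, Sara, Ursula, Yusuf, and Zane (k = 7).
Possible neighbor pairs: C(7,2) = 21. Edges among them: Ivy–Yusuf, Nadia–Sara, Nadia–Yusuf, Sara–Zane → e = 4.
Clustering(Mei) = 4/21.

4/21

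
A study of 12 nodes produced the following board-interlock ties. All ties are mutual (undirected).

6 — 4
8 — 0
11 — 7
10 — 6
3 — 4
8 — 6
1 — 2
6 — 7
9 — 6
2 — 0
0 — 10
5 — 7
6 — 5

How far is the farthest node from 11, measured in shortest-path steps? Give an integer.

6

Distances from 11: 0:4, 1:6, 2:5, 3:4, 4:3, 5:2, 6:2, 7:1, 8:3, 9:3, 10:3.
The largest is 6 (to 1), so the eccentricity of 11 is 6.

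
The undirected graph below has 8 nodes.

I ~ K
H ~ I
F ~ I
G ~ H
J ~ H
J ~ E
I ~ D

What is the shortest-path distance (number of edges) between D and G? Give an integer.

One shortest route is D – I – H – G, which uses 3 edges, and at distance 2 from D we only reach {F, H, K}, which does not include G. So d(D,G) = 3.

3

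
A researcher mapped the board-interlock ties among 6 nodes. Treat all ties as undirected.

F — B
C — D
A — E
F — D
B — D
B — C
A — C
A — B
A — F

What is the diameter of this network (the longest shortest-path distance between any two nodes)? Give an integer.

Eccentricity of each node (its greatest distance to any other): A:2, B:2, C:2, D:3, E:3, F:2.
The maximum eccentricity is 3, realized for instance by the pair E–D via E – A – F – D. So the diameter is 3.

3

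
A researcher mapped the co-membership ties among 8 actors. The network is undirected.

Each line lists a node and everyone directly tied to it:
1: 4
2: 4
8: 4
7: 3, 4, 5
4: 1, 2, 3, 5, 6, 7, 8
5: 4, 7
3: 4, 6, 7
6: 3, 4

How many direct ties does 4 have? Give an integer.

4 is directly tied to 1, 2, 3, 5, 6, 7, and 8. That is 7 neighbors, so the degree of 4 is 7.

7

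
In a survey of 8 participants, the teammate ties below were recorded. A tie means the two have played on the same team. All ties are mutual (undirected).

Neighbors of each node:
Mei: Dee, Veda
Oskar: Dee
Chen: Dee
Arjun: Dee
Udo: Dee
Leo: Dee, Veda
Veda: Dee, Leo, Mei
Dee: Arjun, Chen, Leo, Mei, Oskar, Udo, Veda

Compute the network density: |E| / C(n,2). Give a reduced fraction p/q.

9/28

There are 9 edges and 8 nodes, so the maximum possible is C(8,2) = 28.
Density = 9/28.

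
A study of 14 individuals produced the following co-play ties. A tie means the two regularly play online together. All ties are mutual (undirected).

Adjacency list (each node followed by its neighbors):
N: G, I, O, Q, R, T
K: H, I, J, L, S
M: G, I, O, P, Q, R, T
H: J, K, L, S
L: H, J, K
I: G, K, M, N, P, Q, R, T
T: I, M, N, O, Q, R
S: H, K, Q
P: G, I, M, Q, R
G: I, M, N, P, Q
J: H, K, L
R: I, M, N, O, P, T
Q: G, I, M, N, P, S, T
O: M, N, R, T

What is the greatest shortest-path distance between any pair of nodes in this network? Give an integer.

4

Eccentricity of each node (its greatest distance to any other): G:3, H:4, I:2, J:4, K:3, L:4, M:3, N:3, O:4, P:3, Q:3, R:3, S:3, T:3.
The maximum eccentricity is 4, realized for instance by the pair O–J via O – N – I – K – J. So the diameter is 4.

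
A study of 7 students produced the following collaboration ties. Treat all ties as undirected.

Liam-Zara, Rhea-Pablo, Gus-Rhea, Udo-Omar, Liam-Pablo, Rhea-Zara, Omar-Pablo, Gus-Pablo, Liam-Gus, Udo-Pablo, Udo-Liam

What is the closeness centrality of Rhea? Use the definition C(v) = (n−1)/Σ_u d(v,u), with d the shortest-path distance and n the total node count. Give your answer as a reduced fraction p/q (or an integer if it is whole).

2/3

Distances from Rhea: Gus:1, Liam:2, Omar:2, Pablo:1, Udo:2, Zara:1. Sum = 9.
n = 7, so closeness = 6/9 = 2/3.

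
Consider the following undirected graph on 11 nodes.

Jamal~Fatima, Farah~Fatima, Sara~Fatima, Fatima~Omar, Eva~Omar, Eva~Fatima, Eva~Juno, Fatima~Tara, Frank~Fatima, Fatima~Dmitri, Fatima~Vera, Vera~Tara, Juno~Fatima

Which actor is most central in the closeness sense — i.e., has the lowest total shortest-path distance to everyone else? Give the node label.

Farness (sum of distances to all others) for each node — Dmitri:19, Eva:17, Farah:19, Fatima:10, Frank:19, Jamal:19, Juno:18, Omar:18, Sara:19, Tara:18, Vera:18.
The smallest farness is 10, for Fatima, so Fatima has the highest closeness.

Fatima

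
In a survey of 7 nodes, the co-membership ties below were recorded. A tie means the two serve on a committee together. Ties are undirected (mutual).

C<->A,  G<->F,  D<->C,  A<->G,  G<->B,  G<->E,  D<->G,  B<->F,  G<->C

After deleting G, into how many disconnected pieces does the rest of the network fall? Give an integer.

Without G, the remaining ties split the others into: {B, F}; {E}; {A, C, D}.
That's 3 separate components.

3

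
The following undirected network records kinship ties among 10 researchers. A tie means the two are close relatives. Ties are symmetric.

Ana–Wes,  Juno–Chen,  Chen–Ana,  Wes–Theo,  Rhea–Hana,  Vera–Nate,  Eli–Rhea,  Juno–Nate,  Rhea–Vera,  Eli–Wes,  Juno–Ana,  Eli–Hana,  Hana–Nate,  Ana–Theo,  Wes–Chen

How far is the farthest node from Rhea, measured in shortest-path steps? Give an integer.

Distances from Rhea: Ana:3, Chen:3, Eli:1, Hana:1, Juno:3, Nate:2, Theo:3, Vera:1, Wes:2.
The largest is 3 (to Juno, Theo, Chen, and Ana), so the eccentricity of Rhea is 3.

3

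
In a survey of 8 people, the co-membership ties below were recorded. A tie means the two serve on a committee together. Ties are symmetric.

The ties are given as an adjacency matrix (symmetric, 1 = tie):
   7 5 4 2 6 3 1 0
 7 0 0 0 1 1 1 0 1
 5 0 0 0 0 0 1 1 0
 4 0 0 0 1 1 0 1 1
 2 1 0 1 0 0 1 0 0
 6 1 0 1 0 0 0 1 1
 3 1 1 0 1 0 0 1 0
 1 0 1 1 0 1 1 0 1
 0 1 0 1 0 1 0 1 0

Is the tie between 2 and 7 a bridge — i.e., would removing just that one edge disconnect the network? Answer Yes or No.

No

Even without that edge, 2 still reaches 7 via 2 – 3 – 7, so the network stays connected. Not a bridge.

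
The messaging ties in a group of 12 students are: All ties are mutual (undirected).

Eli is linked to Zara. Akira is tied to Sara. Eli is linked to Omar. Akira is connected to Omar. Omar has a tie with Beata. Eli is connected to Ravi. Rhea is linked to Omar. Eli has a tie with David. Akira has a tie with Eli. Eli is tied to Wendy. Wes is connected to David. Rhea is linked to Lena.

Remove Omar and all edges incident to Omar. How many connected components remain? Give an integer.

Without Omar, the remaining ties split the others into: {Akira, David, Eli, Ravi, Sara, Wendy, Wes, Zara}; {Lena, Rhea}; {Beata}.
That's 3 separate components.

3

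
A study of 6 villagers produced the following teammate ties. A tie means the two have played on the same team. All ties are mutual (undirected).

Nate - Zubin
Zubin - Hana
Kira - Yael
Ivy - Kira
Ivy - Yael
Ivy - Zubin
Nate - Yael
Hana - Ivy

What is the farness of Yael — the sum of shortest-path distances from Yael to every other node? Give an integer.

Distances from Yael: Hana:2, Ivy:1, Kira:1, Nate:1, Zubin:2.
Sum = 2 + 1 + 1 + 1 + 2 = 7.

7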